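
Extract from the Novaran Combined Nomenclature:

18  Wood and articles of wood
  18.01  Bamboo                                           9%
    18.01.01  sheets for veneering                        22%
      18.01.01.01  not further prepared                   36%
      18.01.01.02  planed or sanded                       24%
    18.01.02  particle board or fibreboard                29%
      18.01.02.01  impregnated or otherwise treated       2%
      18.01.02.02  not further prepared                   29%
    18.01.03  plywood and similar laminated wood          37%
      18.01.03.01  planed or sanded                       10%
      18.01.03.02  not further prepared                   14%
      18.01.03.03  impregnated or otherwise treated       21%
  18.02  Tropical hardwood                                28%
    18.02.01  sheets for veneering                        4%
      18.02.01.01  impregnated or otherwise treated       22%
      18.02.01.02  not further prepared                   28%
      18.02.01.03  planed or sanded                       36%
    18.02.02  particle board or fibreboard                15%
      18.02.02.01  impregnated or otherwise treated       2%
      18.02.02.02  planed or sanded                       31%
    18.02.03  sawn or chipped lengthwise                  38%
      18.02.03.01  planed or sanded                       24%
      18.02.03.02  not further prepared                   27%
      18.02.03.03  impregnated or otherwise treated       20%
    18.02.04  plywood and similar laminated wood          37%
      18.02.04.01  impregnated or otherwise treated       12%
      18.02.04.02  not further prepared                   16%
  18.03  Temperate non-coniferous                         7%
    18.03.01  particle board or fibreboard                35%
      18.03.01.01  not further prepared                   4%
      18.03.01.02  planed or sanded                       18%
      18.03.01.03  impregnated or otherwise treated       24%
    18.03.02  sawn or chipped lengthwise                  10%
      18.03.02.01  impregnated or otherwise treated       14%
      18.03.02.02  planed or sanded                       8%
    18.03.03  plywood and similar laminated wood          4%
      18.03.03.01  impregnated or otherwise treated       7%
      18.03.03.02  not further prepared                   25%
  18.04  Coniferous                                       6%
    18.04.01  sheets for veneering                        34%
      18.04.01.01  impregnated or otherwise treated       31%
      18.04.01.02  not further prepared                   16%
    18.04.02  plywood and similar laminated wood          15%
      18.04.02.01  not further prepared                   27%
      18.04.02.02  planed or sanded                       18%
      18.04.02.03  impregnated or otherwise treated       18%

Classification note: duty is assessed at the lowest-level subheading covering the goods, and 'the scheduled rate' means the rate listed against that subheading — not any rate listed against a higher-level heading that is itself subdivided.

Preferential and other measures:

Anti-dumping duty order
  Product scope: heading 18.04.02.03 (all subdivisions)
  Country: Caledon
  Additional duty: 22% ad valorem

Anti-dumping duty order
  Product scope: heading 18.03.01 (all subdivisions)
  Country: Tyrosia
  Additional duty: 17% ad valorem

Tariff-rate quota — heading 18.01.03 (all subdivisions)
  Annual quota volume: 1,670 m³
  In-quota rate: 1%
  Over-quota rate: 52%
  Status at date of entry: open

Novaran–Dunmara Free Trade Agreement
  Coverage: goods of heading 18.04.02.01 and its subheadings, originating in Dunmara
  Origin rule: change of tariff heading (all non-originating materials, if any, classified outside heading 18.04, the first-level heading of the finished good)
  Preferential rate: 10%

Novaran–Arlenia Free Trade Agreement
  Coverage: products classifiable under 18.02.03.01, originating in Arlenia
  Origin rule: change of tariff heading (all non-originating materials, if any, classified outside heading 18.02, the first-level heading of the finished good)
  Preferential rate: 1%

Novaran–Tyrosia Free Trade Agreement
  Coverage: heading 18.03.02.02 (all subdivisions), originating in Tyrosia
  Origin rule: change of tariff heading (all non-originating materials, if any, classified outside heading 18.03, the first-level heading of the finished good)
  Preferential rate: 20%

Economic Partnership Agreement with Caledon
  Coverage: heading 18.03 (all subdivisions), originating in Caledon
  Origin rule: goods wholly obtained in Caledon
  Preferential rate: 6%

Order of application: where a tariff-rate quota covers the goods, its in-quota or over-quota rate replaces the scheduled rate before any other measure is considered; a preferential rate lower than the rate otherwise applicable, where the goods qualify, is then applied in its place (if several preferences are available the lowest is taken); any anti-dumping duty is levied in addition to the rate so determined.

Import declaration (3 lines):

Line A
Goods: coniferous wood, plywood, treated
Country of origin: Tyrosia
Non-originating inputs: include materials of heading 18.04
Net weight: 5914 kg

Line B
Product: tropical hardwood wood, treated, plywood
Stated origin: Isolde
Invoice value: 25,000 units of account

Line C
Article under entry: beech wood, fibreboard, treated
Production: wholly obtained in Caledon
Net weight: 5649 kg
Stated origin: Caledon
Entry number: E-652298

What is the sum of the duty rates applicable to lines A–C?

Line A: coniferous → 18.04; plywood → 18.04.02; treated → 18.04.02.03. Scheduled 18%. Tyrosia agreement on 18.03.02.02: 18.04.02.03 not covered. → 18%.
Line B: tropical hardwood → 18.02; plywood → 18.02.04; treated → 18.02.04.01. Scheduled 12%. No special measure applies. → 12%.
Line C: beech → 18.03; fibreboard → 18.03.01; treated → 18.03.01.03. Scheduled 24%. Caledon agreement on 18.03: wholly obtained → 6% available; preferential 6%. → 6%.
Sum: 18% + 12% + 6% = 36%.

36%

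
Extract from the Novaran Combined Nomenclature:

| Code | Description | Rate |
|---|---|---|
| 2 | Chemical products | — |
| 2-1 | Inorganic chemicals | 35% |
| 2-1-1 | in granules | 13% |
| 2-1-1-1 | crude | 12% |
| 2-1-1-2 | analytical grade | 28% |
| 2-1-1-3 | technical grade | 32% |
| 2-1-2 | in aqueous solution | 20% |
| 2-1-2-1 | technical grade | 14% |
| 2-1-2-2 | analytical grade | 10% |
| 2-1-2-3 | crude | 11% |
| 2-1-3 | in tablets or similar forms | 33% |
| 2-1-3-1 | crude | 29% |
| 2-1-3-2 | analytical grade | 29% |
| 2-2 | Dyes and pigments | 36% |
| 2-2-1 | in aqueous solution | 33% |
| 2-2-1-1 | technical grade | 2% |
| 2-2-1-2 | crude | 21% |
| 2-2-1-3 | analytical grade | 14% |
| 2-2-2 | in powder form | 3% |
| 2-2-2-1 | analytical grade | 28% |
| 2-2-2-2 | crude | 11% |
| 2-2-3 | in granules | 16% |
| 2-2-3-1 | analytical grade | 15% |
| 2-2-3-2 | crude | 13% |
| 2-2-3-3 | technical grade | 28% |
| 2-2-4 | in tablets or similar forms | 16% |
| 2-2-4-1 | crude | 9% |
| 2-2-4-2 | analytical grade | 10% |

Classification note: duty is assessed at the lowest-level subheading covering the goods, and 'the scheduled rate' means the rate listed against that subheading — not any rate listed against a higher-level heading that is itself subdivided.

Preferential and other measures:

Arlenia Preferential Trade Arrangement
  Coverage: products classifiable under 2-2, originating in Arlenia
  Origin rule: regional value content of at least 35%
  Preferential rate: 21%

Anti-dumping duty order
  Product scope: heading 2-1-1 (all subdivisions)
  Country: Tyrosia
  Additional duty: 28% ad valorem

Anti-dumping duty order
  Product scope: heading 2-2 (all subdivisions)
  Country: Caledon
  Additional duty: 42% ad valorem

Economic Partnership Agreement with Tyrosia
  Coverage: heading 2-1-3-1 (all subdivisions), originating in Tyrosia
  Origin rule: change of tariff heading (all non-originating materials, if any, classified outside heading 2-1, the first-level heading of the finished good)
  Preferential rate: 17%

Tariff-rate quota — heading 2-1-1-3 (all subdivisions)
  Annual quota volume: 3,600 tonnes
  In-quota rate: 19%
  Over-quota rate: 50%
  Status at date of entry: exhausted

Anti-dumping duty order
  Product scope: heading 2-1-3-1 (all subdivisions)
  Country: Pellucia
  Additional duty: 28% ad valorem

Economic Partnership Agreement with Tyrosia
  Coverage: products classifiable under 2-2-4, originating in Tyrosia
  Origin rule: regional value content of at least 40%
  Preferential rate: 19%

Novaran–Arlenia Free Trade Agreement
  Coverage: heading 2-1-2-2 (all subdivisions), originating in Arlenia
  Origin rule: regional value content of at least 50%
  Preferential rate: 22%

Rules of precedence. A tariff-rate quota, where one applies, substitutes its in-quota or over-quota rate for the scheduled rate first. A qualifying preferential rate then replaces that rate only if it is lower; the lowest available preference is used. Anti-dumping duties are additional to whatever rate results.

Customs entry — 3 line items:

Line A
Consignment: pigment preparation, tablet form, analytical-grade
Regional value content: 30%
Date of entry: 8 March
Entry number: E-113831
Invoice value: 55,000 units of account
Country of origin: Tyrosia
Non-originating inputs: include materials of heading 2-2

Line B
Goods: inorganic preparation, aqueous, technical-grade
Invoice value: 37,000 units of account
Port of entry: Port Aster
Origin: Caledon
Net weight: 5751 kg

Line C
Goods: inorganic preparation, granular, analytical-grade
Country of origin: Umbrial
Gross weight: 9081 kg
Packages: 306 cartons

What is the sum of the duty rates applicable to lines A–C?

52%

Line A: pigment → 2-2; tablet form → 2-2-4; analytical-grade → 2-2-4-2. Scheduled 10%. Tyrosia agreement on 2-1-3-1: 2-2-4-2 not covered; Tyrosia agreement on 2-2-4: RVC < 40%. → 10%.
Line B: inorganic → 2-1; aqueous → 2-1-2; technical-grade → 2-1-2-1. Scheduled 14%. No special measure applies. → 14%.
Line C: inorganic → 2-1; granular → 2-1-1; analytical-grade → 2-1-1-2. Scheduled 28%. No special measure applies. → 28%.
Sum: 10% + 14% + 28% = 52%.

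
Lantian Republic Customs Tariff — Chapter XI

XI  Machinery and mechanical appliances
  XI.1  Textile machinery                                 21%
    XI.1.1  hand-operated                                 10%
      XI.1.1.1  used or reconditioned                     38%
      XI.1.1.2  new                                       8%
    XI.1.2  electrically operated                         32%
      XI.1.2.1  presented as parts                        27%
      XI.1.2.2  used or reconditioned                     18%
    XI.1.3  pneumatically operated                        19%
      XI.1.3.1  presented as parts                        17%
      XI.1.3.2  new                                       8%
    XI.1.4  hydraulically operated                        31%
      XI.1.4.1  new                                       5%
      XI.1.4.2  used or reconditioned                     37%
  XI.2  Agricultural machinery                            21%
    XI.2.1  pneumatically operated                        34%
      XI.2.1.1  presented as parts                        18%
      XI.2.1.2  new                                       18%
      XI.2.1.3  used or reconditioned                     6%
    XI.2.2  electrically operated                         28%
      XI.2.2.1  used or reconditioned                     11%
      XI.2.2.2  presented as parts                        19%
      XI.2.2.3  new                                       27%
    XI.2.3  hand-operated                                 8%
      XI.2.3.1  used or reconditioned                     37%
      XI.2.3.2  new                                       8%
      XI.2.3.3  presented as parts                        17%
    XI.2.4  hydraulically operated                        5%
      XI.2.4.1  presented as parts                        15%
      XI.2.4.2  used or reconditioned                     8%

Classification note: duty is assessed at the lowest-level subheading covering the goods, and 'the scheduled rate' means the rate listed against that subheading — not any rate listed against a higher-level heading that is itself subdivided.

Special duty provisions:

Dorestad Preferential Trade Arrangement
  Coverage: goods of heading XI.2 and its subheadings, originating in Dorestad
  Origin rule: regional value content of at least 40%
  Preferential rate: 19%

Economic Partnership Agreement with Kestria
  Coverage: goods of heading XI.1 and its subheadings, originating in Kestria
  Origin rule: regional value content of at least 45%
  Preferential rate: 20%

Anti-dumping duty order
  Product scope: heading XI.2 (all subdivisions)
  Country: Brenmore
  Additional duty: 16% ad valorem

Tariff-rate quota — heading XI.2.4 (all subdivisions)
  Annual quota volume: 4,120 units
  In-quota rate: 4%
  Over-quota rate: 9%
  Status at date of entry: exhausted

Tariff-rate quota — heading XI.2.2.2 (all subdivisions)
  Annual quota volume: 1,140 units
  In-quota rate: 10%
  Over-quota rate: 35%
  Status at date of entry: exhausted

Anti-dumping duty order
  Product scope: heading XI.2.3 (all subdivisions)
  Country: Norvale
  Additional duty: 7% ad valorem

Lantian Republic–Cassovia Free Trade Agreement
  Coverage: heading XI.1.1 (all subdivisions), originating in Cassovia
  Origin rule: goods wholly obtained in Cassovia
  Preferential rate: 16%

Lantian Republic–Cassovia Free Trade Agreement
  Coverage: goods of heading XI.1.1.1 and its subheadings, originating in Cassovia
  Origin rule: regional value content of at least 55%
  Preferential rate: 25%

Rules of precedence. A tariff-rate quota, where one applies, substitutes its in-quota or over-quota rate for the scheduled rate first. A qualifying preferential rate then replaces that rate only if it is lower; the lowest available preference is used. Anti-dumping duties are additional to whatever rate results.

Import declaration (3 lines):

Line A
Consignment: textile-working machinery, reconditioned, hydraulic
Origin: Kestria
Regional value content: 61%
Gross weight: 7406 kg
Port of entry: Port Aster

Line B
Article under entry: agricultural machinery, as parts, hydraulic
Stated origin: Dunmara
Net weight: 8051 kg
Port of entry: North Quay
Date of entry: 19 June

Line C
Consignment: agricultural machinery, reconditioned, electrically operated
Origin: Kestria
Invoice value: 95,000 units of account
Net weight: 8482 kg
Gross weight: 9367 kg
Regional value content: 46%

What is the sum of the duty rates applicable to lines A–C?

Line A: textile-working → XI.1; hydraulic → XI.1.4; reconditioned → XI.1.4.2. Scheduled 37%. Kestria agreement on XI.1: RVC ≥ 45% → 20% available; preferential 20%. → 20%.
Line B: agricultural → XI.2; hydraulic → XI.2.4; as parts → XI.2.4.1. Scheduled 15%. quota on XI.2.4 exhausted → over-quota 9%. → 9%.
Line C: agricultural → XI.2; electrically operated → XI.2.2; reconditioned → XI.2.2.1. Scheduled 11%. Kestria agreement on XI.1: XI.2.2.1 not covered. → 11%.
Sum: 20% + 9% + 11% = 40%.

40%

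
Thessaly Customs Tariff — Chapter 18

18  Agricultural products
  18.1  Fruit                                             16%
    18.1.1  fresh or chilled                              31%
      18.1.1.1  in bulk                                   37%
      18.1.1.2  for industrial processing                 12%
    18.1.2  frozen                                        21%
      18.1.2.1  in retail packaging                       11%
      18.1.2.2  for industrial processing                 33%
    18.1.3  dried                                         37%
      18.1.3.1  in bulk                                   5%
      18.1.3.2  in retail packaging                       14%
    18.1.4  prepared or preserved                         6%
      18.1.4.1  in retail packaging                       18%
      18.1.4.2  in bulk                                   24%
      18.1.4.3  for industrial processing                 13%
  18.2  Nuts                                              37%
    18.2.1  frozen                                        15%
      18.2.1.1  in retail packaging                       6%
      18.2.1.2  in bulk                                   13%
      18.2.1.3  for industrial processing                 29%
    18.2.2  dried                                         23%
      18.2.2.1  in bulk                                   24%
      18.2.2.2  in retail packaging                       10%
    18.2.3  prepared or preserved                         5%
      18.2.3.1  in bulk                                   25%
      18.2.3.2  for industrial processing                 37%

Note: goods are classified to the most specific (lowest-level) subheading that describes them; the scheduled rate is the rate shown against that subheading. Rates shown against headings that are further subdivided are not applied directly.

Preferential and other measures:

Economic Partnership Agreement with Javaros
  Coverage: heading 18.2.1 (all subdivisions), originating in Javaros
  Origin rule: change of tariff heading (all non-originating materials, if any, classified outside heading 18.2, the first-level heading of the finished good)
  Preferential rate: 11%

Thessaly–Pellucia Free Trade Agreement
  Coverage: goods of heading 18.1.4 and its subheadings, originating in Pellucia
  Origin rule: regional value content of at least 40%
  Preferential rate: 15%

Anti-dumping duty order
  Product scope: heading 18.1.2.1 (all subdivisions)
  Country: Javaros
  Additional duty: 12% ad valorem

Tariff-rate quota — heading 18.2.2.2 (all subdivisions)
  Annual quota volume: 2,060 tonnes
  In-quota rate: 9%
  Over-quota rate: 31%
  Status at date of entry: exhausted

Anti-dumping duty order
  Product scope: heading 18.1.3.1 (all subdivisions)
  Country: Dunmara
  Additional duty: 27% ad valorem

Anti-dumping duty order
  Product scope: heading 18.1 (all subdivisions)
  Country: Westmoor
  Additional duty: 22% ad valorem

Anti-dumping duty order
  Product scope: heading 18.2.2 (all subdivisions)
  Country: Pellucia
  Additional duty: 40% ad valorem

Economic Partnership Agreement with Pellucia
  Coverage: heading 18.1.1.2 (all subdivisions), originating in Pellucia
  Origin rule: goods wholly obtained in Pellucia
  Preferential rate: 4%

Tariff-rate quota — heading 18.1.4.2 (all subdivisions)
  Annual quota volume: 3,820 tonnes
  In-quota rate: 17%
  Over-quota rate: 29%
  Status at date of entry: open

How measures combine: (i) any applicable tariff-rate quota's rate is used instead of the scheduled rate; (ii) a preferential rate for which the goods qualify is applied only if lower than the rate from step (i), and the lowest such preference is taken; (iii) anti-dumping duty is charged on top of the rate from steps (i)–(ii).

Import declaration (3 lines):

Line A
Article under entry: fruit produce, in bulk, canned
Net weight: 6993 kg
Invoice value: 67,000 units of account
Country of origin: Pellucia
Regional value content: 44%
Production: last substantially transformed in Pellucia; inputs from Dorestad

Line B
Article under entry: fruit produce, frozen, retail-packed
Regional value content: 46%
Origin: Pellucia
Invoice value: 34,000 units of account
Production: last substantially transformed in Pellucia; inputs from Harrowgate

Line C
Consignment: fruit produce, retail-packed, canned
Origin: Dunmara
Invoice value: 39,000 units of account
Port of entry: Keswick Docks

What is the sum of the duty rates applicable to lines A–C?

Line A: fruit → 18.1; canned → 18.1.4; in bulk → 18.1.4.2. Scheduled 24%. quota on 18.1.4.2 open → in-quota 17%; Pellucia agreement on 18.1.4: RVC ≥ 40% → 15% available; Pellucia agreement on 18.1.1.2: 18.1.4.2 not covered; preferential 15%. → 15%.
Line B: fruit → 18.1; frozen → 18.1.2; retail-packed → 18.1.2.1. Scheduled 11%. Pellucia agreement on 18.1.4: 18.1.2.1 not covered; Pellucia agreement on 18.1.1.2: 18.1.2.1 not covered. → 11%.
Line C: fruit → 18.1; canned → 18.1.4; retail-packed → 18.1.4.1. Scheduled 18%. No special measure applies. → 18%.
Sum: 15% + 11% + 18% = 44%.

44%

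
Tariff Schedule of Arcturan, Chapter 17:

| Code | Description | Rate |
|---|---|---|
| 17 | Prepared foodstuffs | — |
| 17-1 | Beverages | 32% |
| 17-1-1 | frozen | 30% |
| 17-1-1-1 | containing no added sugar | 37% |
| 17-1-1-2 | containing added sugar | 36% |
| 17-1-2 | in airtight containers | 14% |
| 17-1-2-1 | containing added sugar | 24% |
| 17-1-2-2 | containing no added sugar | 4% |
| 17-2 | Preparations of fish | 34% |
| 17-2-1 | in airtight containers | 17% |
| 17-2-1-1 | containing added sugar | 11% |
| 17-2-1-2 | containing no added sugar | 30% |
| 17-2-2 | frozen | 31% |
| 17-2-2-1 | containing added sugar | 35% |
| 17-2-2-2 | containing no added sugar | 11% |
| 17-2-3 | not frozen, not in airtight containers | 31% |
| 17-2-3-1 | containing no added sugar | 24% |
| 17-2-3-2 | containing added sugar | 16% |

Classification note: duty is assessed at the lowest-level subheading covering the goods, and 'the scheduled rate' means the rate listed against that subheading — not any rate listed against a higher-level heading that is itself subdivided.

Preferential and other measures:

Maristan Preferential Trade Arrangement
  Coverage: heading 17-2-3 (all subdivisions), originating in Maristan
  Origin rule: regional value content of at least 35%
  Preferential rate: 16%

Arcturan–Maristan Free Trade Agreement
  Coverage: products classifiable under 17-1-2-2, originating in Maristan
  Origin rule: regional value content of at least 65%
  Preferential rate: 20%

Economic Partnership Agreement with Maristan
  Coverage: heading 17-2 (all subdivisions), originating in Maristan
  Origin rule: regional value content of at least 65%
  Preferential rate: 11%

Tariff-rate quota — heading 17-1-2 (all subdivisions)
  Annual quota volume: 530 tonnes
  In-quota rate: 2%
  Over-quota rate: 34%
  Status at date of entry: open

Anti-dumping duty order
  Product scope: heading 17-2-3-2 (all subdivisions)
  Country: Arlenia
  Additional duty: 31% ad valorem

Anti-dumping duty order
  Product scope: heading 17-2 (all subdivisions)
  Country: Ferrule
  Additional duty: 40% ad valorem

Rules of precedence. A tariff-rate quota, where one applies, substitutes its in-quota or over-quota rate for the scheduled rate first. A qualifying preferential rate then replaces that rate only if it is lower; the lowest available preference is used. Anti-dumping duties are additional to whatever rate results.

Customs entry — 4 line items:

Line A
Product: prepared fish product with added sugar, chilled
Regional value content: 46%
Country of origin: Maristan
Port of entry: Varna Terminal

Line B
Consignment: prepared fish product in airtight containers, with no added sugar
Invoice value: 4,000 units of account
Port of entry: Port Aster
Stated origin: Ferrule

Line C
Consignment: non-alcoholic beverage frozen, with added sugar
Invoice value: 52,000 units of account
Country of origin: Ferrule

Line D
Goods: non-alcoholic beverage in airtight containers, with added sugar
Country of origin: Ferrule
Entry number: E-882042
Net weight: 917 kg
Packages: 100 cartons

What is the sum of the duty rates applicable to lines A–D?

Line A: prepared fish product → 17-2; chilled → 17-2-3; with added sugar → 17-2-3-2. Scheduled 16%. Maristan agreement on 17-2-3: RVC ≥ 35% → 16% available; Maristan agreement on 17-1-2-2: 17-2-3-2 not covered; Maristan agreement on 17-2: RVC < 65%; preference 16% not lower than 16% → no reduction. → 16%.
Line B: prepared fish product → 17-2; in airtight containers → 17-2-1; with no added sugar → 17-2-1-2. Scheduled 30%. anti-dumping (Ferrule, 17-2): +40%; total 30% + 40% = 70%. → 70%.
Line C: non-alcoholic beverage → 17-1; frozen → 17-1-1; with added sugar → 17-1-1-2. Scheduled 36%. No special measure applies. → 36%.
Line D: non-alcoholic beverage → 17-1; in airtight containers → 17-1-2; with added sugar → 17-1-2-1. Scheduled 24%. quota on 17-1-2 open → in-quota 2%. → 2%.
Sum: 16% + 70% + 36% + 2% = 124%.

124%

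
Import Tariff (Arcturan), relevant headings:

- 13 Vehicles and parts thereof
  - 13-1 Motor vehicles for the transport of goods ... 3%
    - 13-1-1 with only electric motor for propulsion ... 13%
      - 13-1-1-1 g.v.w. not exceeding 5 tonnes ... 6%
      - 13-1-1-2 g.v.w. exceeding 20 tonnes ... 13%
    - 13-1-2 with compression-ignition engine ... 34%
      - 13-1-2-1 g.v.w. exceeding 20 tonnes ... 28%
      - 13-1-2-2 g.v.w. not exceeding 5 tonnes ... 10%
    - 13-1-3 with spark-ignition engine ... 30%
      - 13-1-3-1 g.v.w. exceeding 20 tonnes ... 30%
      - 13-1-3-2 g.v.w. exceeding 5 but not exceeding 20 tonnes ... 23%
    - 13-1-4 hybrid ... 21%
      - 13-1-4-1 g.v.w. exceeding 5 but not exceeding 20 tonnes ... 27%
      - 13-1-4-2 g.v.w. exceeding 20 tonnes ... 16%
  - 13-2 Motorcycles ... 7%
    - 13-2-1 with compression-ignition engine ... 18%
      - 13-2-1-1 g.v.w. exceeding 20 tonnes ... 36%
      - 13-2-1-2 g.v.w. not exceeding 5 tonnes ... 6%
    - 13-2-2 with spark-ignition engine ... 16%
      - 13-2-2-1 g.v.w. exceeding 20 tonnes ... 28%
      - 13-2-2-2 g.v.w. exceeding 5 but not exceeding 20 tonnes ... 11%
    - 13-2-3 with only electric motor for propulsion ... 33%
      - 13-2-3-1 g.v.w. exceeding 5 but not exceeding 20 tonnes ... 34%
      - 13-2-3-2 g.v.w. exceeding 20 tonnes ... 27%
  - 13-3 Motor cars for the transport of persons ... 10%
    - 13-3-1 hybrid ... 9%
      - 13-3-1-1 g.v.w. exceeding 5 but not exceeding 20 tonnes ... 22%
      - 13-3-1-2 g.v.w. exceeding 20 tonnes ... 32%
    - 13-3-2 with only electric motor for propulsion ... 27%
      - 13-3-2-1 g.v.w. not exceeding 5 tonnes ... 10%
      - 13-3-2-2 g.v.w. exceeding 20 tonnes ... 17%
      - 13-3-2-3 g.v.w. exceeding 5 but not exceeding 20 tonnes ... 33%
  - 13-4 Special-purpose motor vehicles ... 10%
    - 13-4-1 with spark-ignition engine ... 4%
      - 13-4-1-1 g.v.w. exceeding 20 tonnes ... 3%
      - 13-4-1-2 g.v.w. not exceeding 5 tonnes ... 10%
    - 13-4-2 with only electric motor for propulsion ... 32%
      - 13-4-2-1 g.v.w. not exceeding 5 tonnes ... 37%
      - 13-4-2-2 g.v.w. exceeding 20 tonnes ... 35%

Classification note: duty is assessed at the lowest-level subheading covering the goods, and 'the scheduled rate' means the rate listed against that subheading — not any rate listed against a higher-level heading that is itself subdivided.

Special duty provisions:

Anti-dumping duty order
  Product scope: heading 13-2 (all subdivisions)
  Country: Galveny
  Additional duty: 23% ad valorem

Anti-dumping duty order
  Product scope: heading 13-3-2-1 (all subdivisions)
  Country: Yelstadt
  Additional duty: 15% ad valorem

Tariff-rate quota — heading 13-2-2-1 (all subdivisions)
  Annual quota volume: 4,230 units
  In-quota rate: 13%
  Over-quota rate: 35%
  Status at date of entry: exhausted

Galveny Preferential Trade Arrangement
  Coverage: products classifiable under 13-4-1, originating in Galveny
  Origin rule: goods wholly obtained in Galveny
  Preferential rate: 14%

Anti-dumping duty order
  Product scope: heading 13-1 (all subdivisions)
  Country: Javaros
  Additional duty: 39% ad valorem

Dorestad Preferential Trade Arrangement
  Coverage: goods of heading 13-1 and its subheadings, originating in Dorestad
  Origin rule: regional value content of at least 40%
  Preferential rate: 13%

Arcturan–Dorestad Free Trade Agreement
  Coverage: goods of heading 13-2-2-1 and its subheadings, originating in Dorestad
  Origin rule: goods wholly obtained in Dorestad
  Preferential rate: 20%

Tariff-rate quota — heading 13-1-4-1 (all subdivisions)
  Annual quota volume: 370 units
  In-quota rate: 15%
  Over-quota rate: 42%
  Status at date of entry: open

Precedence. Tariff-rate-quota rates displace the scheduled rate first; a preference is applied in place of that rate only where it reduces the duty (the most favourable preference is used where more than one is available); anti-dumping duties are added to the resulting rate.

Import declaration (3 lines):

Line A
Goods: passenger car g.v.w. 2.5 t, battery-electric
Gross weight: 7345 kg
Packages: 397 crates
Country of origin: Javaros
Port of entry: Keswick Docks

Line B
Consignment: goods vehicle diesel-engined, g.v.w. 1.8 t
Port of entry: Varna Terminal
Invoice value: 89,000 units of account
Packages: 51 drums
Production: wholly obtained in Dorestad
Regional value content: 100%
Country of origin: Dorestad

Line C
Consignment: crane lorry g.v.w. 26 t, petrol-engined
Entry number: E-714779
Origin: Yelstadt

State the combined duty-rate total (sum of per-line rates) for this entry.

Line A: passenger car → 13-3; battery-electric → 13-3-2; g.v.w. 2.5 t → 13-3-2-1. Scheduled 10%. No special measure applies. → 10%.
Line B: goods vehicle → 13-1; diesel-engined → 13-1-2; g.v.w. 1.8 t → 13-1-2-2. Scheduled 10%. Dorestad agreement on 13-1: RVC ≥ 40% → 13% available; Dorestad agreement on 13-2-2-1: 13-1-2-2 not covered; preference 13% not lower than 10% → no reduction. → 10%.
Line C: crane lorry → 13-4; petrol-engined → 13-4-1; g.v.w. 26 t → 13-4-1-1. Scheduled 3%. No special measure applies. → 3%.
Sum: 10% + 10% + 3% = 23%.

23%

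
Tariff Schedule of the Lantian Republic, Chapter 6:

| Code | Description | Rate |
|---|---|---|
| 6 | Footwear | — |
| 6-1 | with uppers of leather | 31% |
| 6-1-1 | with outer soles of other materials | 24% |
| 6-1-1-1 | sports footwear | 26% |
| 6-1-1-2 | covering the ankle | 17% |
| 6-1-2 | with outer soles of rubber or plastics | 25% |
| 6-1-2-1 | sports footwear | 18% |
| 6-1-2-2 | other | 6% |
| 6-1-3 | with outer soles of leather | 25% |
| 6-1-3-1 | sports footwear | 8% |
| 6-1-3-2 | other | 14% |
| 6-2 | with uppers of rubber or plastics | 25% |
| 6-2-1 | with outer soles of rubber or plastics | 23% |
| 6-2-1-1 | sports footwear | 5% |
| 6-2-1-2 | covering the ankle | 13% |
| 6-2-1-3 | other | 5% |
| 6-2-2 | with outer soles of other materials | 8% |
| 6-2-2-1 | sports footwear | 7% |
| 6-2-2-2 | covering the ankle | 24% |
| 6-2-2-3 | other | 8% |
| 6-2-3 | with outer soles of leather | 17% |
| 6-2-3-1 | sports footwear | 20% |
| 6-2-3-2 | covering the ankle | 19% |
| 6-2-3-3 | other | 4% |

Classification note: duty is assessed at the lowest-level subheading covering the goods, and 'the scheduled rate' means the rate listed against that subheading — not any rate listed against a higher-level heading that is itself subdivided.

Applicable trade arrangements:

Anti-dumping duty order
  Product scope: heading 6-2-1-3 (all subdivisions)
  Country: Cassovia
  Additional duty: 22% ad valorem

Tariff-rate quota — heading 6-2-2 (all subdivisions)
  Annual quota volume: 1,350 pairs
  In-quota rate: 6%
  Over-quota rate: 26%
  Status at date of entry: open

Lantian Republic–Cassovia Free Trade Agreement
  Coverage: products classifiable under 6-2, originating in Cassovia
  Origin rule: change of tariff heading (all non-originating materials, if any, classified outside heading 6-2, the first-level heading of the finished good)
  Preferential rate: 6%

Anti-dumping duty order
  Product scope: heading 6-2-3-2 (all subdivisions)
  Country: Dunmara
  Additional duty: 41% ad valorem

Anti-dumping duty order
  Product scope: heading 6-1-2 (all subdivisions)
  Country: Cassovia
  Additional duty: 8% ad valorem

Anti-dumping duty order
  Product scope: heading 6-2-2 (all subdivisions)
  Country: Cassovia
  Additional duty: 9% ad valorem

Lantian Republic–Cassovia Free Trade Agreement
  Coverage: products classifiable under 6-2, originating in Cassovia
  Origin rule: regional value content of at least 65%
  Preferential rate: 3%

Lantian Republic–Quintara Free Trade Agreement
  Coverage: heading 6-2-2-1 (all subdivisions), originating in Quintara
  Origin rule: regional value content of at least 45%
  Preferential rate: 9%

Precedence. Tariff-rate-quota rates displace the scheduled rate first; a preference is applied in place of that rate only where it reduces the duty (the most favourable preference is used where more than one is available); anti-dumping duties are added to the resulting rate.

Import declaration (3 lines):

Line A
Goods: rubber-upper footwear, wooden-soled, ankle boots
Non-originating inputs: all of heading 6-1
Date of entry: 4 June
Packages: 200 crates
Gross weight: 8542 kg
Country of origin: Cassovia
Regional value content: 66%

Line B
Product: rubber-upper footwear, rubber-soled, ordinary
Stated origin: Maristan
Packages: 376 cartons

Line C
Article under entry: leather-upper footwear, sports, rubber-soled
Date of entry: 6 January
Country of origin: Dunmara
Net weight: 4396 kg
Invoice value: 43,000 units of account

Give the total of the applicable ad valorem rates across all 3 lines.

Line A: rubber-upper → 6-2; wooden-soled → 6-2-2; ankle boots → 6-2-2-2. Scheduled 24%. quota on 6-2-2 open → in-quota 6%; Cassovia agreement on 6-2: CTH met → 6% available; Cassovia agreement on 6-2: RVC ≥ 65% → 3% available; preferential 3%; anti-dumping (Cassovia, 6-2-2): +9%; total 3% + 9% = 12%. → 12%.
Line B: rubber-upper → 6-2; rubber-soled → 6-2-1; ordinary → 6-2-1-3. Scheduled 5%. No special measure applies. → 5%.
Line C: leather-upper → 6-1; rubber-soled → 6-1-2; sports → 6-1-2-1. Scheduled 18%. No special measure applies. → 18%.
Sum: 12% + 5% + 18% = 35%.

35%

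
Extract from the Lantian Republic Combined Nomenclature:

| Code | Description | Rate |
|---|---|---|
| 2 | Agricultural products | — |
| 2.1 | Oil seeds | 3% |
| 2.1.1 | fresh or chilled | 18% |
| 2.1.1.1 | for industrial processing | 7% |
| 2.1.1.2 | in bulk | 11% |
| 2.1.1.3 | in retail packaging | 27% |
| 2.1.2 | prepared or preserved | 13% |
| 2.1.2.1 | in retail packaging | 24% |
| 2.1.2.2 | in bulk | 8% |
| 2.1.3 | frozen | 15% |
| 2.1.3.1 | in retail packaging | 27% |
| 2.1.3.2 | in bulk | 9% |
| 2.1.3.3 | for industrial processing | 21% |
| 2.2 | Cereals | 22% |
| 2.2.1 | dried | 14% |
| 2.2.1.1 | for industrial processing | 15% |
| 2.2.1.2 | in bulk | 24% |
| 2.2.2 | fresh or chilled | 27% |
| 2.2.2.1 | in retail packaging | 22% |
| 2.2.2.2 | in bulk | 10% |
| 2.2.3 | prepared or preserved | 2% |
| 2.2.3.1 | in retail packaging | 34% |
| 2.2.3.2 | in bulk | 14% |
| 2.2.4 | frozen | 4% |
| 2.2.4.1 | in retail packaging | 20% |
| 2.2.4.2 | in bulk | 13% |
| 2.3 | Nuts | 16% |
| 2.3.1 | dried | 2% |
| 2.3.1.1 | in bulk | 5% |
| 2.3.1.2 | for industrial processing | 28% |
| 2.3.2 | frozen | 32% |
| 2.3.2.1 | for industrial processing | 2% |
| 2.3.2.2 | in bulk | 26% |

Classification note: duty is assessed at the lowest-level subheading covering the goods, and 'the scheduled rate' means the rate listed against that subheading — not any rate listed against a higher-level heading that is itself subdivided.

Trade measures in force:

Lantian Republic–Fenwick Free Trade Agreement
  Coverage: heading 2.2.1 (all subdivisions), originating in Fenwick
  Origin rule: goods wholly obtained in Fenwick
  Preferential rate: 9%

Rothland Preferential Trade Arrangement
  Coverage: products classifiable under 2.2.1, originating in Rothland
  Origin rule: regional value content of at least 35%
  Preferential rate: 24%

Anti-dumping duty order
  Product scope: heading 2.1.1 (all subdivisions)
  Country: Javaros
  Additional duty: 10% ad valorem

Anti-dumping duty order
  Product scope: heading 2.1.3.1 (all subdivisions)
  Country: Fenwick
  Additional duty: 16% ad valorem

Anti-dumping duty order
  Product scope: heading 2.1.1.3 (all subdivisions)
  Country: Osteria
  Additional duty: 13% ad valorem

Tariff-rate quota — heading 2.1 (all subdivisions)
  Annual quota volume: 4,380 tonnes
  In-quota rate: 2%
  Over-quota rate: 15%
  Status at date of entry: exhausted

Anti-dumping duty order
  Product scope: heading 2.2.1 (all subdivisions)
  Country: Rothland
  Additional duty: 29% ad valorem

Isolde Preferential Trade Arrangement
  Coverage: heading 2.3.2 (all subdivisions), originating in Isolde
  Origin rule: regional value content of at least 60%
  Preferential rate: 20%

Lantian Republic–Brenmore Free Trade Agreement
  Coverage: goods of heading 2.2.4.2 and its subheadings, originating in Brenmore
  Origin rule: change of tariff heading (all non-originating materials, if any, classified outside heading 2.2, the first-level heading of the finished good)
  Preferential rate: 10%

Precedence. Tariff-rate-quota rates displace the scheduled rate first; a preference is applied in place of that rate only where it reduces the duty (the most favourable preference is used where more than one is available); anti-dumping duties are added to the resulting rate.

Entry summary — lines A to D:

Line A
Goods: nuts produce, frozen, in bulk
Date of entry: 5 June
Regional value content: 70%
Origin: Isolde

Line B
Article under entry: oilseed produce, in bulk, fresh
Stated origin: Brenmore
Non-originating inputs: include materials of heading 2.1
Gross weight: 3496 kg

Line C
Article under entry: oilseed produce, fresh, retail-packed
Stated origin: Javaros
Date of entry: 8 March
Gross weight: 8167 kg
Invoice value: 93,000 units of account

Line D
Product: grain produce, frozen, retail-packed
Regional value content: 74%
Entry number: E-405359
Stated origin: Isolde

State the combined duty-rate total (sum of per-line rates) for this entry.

Line A: nuts → 2.3; frozen → 2.3.2; in bulk → 2.3.2.2. Scheduled 26%. Isolde agreement on 2.3.2: RVC ≥ 60% → 20% available; preferential 20%. → 20%.
Line B: oilseed → 2.1; fresh → 2.1.1; in bulk → 2.1.1.2. Scheduled 11%. quota on 2.1 exhausted → over-quota 15%; Brenmore agreement on 2.2.4.2: 2.1.1.2 not covered. → 15%.
Line C: oilseed → 2.1; fresh → 2.1.1; retail-packed → 2.1.1.3. Scheduled 27%. quota on 2.1 exhausted → over-quota 15%; anti-dumping (Javaros, 2.1.1): +10%; total 15% + 10% = 25%. → 25%.
Line D: grain → 2.2; frozen → 2.2.4; retail-packed → 2.2.4.1. Scheduled 20%. Isolde agreement on 2.3.2: 2.2.4.1 not covered. → 20%.
Sum: 20% + 15% + 25% + 20% = 80%.

80%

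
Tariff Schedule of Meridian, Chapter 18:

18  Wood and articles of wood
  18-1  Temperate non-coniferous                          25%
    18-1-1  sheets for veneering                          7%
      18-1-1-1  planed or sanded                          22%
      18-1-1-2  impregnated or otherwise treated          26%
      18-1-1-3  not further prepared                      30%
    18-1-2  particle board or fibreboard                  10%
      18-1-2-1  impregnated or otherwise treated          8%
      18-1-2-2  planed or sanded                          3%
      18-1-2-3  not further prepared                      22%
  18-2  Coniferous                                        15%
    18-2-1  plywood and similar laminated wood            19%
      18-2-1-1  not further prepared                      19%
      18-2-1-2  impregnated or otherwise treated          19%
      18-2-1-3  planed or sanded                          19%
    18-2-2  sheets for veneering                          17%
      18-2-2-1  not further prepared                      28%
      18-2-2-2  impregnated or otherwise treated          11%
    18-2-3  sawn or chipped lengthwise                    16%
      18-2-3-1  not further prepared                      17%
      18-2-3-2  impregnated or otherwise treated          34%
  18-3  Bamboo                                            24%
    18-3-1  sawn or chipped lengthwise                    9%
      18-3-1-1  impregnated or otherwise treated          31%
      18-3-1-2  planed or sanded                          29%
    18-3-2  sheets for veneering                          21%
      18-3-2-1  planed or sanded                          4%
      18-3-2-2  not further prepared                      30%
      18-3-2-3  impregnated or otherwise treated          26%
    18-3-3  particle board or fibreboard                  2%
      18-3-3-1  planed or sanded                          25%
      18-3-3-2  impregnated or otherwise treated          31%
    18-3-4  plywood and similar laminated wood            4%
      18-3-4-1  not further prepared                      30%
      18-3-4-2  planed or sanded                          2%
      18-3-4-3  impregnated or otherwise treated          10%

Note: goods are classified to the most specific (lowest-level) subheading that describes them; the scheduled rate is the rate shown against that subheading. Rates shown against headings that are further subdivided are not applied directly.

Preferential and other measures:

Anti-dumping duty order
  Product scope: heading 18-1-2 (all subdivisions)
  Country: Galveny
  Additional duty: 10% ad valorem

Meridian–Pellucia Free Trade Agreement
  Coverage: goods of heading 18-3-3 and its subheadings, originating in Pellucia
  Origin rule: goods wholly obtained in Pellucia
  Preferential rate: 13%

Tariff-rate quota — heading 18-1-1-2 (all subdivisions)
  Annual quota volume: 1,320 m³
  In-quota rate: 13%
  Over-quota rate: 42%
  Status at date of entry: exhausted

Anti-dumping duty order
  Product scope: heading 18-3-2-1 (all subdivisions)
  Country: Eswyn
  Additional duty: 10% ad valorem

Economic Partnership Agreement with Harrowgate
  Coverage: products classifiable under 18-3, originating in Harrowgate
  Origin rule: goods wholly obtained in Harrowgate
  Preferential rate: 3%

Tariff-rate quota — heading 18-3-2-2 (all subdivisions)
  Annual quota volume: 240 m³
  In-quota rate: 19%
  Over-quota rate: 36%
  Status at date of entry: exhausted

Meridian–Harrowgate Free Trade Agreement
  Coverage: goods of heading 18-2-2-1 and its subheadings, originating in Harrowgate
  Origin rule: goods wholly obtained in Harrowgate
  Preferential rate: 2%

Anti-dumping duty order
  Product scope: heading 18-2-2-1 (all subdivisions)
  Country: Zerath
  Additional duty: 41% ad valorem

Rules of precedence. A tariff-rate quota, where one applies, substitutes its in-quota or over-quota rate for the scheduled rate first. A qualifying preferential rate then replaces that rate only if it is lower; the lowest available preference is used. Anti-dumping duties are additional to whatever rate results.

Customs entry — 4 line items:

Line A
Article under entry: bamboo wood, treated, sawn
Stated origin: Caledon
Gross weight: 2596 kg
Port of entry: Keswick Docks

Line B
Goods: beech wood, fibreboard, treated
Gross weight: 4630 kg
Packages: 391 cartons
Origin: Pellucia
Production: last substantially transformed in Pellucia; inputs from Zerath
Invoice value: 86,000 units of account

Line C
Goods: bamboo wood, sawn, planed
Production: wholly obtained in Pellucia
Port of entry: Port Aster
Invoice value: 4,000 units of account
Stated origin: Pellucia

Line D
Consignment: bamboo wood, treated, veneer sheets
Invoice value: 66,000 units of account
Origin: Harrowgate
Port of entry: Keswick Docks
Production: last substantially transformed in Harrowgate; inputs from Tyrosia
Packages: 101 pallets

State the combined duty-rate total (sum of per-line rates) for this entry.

Line A: bamboo → 18-3; sawn → 18-3-1; treated → 18-3-1-1. Scheduled 31%. No special measure applies. → 31%.
Line B: beech → 18-1; fibreboard → 18-1-2; treated → 18-1-2-1. Scheduled 8%. Pellucia agreement on 18-3-3: 18-1-2-1 not covered. → 8%.
Line C: bamboo → 18-3; sawn → 18-3-1; planed → 18-3-1-2. Scheduled 29%. Pellucia agreement on 18-3-3: 18-3-1-2 not covered. → 29%.
Line D: bamboo → 18-3; veneer sheets → 18-3-2; treated → 18-3-2-3. Scheduled 26%. Harrowgate agreement on 18-3: not wholly obtained; Harrowgate agreement on 18-2-2-1: 18-3-2-3 not covered. → 26%.
Sum: 31% + 8% + 29% + 26% = 94%.

94%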